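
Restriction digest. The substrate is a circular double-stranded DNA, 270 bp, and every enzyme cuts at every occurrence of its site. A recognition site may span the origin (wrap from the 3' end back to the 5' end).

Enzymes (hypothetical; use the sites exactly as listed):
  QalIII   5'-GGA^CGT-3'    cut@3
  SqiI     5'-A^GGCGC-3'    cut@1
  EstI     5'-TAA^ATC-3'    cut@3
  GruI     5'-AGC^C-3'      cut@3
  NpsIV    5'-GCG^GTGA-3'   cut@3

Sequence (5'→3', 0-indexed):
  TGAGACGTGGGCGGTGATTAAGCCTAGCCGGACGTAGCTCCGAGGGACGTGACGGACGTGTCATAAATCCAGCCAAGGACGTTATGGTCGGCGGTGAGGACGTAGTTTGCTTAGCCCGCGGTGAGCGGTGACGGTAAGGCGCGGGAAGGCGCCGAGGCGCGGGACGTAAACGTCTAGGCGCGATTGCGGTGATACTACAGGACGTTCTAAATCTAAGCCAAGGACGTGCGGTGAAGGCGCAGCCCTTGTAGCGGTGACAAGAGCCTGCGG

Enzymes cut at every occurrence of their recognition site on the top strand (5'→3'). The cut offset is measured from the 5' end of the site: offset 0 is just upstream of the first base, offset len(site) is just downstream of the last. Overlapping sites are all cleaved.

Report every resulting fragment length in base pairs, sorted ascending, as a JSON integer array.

Per-enzyme occurrences:
  QalIII GGACGT/3: at [29, 44, 53, 76, 97, 161, 199, 221] ⇒ [32, 47, 56, 79, 100, 164, 202, 224]
  SqiI AGGCGC/1: at [136, 146, 154, 175, 234] ⇒ [137, 147, 155, 176, 235]
  EstI TAAATC/3: at [63, 207] ⇒ [66, 210]
  GruI AGCC/3: at [20, 25, 70, 112, 215, 240, 261] ⇒ [23, 28, 73, 115, 218, 243, 264]
  NpsIV GCGGTGA/3: at [10, 90, 117, 124, 185, 227, 250, 266] ⇒ [13, 93, 120, 127, 188, 230, 253, 269]

All cut coordinates (distinct, sorted): [13, 23, 28, 32, 47, 56, 66, 73, 79, 93, 100, 115, 120, 127, 137, 147, 155, 164, 176, 188, 202, 210, 218, 224, 230, 235, 243, 253, 264, 269]

Fragment lengths:
  13→23: 10 bp
  23→28: 5 bp
  28→32: 4 bp
  32→47: 15 bp
  47→56: 9 bp
  56→66: 10 bp
  66→73: 7 bp
  73→79: 6 bp
  79→93: 14 bp
  93→100: 7 bp
  100→115: 15 bp
  115→120: 5 bp
  120→127: 7 bp
  127→137: 10 bp
  137→147: 10 bp
  147→155: 8 bp
  155→164: 9 bp
  164→176: 12 bp
  176→188: 12 bp
  188→202: 14 bp
  202→210: 8 bp
  210→218: 8 bp
  218→224: 6 bp
  224→230: 6 bp
  230→235: 5 bp
  235→243: 8 bp
  243→253: 10 bp
  253→264: 11 bp
  264→269: 5 bp
  269→13 (wrap): 270-269+13 = 14 bp

[4,5,5,5,5,6,6,6,7,7,7,8,8,8,8,9,9,10,10,10,10,10,11,12,12,14,14,14,15,15]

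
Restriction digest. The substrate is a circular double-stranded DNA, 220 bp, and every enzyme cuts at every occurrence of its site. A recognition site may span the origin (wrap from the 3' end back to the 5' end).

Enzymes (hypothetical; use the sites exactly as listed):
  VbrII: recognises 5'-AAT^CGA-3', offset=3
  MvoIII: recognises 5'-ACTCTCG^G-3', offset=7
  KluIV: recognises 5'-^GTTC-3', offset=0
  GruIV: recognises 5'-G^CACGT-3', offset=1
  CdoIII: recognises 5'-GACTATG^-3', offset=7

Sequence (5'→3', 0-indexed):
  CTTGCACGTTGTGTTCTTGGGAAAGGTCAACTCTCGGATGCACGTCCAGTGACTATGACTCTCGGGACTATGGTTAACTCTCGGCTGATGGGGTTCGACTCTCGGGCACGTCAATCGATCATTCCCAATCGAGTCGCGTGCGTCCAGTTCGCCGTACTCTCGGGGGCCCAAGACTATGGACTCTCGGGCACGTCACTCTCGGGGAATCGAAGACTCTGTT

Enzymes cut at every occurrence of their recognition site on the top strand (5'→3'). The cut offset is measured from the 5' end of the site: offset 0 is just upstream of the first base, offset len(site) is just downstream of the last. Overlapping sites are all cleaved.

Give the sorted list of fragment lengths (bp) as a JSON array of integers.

[2,2,4,6,7,7,8,8,8,9,9,10,11,12,13,14,16,16,17,17,24]

Per-enzyme occurrences:
  VbrII (AATCGA, off=3): starts [112, 126, 204] → cuts [115, 129, 207]
  MvoIII (ACTCTCGG, off=7): starts [29, 57, 76, 97, 155, 179, 194] → cuts [36, 64, 83, 104, 162, 186, 201]
  KluIV (GTTC, off=0): starts [12, 92, 146, 217] → cuts [12, 92, 146, 217]
  GruIV (GCACGT, off=1): starts [3, 39, 105, 187] → cuts [4, 40, 106, 188]
  CdoIII (GACTATG, off=7): starts [50, 65, 171] → cuts [57, 72, 178]

Pooled cuts: [4, 12, 36, 40, 57, 64, 72, 83, 92, 104, 106, 115, 129, 146, 162, 178, 186, 188, 201, 207, 217]

Fragment lengths:
  4→12: 8 bp
  12→36: 24 bp
  36→40: 4 bp
  40→57: 17 bp
  57→64: 7 bp
  64→72: 8 bp
  72→83: 11 bp
  83→92: 9 bp
  92→104: 12 bp
  104→106: 2 bp
  106→115: 9 bp
  115→129: 14 bp
  129→146: 17 bp
  146→162: 16 bp
  162→178: 16 bp
  178→186: 8 bp
  186→188: 2 bp
  188→201: 13 bp
  201→207: 6 bp
  207→217: 10 bp
  217→4 (wrap): 220-217+4 = 7 bp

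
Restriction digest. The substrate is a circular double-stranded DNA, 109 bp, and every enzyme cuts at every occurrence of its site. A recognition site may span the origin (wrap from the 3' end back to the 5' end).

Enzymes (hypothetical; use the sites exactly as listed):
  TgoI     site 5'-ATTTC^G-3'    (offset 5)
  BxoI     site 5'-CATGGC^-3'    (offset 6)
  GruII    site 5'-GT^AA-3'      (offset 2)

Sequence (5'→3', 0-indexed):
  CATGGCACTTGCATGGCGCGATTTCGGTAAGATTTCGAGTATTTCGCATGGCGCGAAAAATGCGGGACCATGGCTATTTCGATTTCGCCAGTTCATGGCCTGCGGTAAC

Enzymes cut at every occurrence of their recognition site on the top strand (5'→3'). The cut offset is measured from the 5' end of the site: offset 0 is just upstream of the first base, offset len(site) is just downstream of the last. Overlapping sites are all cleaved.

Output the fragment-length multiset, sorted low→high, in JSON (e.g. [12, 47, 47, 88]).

[3,6,6,7,7,8,8,9,9,11,13,22]

Site scan:
  TgoI (ATTTCG, off=5): starts [20, 31, 40, 75, 81] → cuts [25, 36, 45, 80, 86]
  BxoI (CATGGC, off=6): starts [0, 11, 46, 68, 93] → cuts [6, 17, 52, 74, 99]
  GruII (GTAA, off=2): starts [26, 104] → cuts [28, 106]

Pooled cuts: [6, 17, 25, 28, 36, 45, 52, 74, 80, 86, 99, 106]

Fragments:
  6→17: 11 bp
  17→25: 8 bp
  25→28: 3 bp
  28→36: 8 bp
  36→45: 9 bp
  45→52: 7 bp
  52→74: 22 bp
  74→80: 6 bp
  80→86: 6 bp
  86→99: 13 bp
  99→106: 7 bp
  106→6 (wrap): 109-106+6 = 9 bp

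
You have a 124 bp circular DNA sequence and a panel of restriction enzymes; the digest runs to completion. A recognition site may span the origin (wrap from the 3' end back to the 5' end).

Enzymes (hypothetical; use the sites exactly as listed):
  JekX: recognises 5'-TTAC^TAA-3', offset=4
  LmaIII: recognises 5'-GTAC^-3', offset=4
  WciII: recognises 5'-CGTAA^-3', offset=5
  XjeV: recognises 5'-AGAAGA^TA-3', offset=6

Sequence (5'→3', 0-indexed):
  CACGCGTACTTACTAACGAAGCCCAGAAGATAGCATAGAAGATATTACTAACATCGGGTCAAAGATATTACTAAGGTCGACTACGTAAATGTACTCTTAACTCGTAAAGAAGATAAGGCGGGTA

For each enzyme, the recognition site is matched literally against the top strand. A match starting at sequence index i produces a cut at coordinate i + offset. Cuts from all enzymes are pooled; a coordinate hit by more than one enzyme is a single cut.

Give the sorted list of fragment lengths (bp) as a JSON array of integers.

Per-enzyme occurrences:
  JekX (TTACTAA, off=4): starts [9, 44, 67] → cuts [13, 48, 71]
  LmaIII (GTAC, off=4): starts [5, 90, 121] → cuts [1, 9, 94]
  WciII (CGTAA, off=5): starts [83, 102] → cuts [88, 107]
  XjeV (AGAAGATA, off=6): starts [24, 36, 107] → cuts [30, 42, 113]

All cut coordinates (distinct, sorted): [1, 9, 13, 30, 42, 48, 71, 88, 94, 107, 113]

Fragments:
  1→9: 8 bp
  9→13: 4 bp
  13→30: 17 bp
  30→42: 12 bp
  42→48: 6 bp
  48→71: 23 bp
  71→88: 17 bp
  88→94: 6 bp
  94→107: 13 bp
  107→113: 6 bp
  113→1 (wrap): 124-113+1 = 12 bp

[4,6,6,6,8,12,12,13,17,17,23]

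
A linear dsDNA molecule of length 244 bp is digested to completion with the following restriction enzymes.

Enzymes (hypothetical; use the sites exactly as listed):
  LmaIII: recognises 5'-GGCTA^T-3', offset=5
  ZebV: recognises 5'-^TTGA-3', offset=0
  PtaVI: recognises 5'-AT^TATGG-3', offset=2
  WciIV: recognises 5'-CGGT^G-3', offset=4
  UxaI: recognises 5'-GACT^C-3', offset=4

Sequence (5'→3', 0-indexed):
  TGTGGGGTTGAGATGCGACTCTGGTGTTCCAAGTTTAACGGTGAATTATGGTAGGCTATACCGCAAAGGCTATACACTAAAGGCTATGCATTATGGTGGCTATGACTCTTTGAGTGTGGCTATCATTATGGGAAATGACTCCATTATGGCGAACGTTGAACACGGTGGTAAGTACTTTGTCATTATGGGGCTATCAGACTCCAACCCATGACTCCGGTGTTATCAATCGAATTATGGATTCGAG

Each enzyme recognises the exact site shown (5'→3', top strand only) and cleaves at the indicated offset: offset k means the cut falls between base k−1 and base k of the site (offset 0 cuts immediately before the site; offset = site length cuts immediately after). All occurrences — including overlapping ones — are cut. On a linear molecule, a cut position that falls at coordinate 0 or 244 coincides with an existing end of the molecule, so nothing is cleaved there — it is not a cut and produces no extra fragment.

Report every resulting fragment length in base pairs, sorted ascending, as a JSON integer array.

[2,4,4,4,5,5,5,7,7,10,11,11,11,12,12,13,13,13,14,14,14,14,17,22]

Per-enzyme occurrences:
  LmaIII (GGCTAT, off=5): starts [53, 67, 81, 97, 117, 188] → cuts [58, 72, 86, 102, 122, 193]
  ZebV (TTGA, off=0): starts [7, 109, 155] → cuts [7, 109, 155]
  PtaVI (ATTATGG, off=2): starts [44, 89, 124, 142, 181, 230] → cuts [46, 91, 126, 144, 183, 232]
  WciIV (CGGTG, off=4): starts [38, 162, 214] → cuts [42, 166, 218]
  UxaI (GACTC, off=4): starts [16, 103, 136, 196, 209] → cuts [20, 107, 140, 200, 213]

All cut coordinates (distinct, sorted): [7, 20, 42, 46, 58, 72, 86, 91, 102, 107, 109, 122, 126, 140, 144, 155, 166, 183, 193, 200, 213, 218, 232]

Fragments:
  [0,7): 7 bp
  [7,20): 13 bp
  [20,42): 22 bp
  [42,46): 4 bp
  [46,58): 12 bp
  [58,72): 14 bp
  [72,86): 14 bp
  [86,91): 5 bp
  [91,102): 11 bp
  [102,107): 5 bp
  [107,109): 2 bp
  [109,122): 13 bp
  [122,126): 4 bp
  [126,140): 14 bp
  [140,144): 4 bp
  [144,155): 11 bp
  [155,166): 11 bp
  [166,183): 17 bp
  [183,193): 10 bp
  [193,200): 7 bp
  [200,213): 13 bp
  [213,218): 5 bp
  [218,232): 14 bp
  [232,244): 12 bp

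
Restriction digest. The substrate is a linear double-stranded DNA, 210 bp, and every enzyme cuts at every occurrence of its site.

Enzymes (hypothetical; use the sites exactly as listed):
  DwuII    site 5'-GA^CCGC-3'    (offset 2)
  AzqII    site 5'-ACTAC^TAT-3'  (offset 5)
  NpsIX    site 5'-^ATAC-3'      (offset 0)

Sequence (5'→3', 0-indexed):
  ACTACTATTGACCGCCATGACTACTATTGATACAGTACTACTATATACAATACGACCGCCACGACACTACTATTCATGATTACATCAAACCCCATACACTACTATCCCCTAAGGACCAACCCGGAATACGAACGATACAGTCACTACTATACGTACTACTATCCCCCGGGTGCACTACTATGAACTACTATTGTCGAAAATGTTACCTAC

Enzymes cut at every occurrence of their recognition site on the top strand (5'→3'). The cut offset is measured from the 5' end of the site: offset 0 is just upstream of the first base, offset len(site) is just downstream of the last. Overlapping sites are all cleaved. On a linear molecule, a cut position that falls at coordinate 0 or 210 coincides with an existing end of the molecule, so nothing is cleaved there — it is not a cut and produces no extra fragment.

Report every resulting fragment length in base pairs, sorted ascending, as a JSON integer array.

Per-enzyme occurrences:
  DwuII (GACCGC, off=2): starts [9, 53] → cuts [11, 55]
  AzqII (ACTACTAT, off=5): starts [0, 19, 36, 65, 97, 142, 154, 173, 183] → cuts [5, 24, 41, 70, 102, 147, 159, 178, 188]
  NpsIX (ATAC, off=0): starts [29, 44, 49, 93, 125, 134, 148] → cuts [29, 44, 49, 93, 125, 134, 148]

All cut coordinates (distinct, sorted): [5, 11, 24, 29, 41, 44, 49, 55, 70, 93, 102, 125, 134, 147, 148, 159, 178, 188]

Fragment lengths:
  [0,5): 5 bp
  [5,11): 6 bp
  [11,24): 13 bp
  [24,29): 5 bp
  [29,41): 12 bp
  [41,44): 3 bp
  [44,49): 5 bp
  [49,55): 6 bp
  [55,70): 15 bp
  [70,93): 23 bp
  [93,102): 9 bp
  [102,125): 23 bp
  [125,134): 9 bp
  [134,147): 13 bp
  [147,148): 1 bp
  [148,159): 11 bp
  [159,178): 19 bp
  [178,188): 10 bp
  [188,210): 22 bp

[1,3,5,5,5,6,6,9,9,10,11,12,13,13,15,19,22,23,23]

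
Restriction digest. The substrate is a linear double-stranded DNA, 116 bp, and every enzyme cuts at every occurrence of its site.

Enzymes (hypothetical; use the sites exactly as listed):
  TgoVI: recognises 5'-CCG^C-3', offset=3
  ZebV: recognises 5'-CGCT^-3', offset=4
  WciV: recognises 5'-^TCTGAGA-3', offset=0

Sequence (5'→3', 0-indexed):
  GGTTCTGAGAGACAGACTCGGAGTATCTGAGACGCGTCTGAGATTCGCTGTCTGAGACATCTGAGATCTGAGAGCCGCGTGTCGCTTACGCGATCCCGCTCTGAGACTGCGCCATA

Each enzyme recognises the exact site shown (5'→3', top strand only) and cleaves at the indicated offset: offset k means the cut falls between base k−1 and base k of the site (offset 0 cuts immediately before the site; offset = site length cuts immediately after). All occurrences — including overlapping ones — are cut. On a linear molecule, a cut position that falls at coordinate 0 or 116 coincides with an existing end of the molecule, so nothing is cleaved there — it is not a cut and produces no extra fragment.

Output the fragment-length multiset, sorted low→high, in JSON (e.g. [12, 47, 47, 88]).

Per-enzyme occurrences:
  TgoVI CCGC/3: at [74, 95] ⇒ [77, 98]
  ZebV CGCT/4: at [45, 82, 96] ⇒ [49, 86, 100]
  WciV TCTGAGA/0: at [3, 25, 36, 50, 59, 66, 99] ⇒ [3, 25, 36, 50, 59, 66, 99]

Pooled cuts: [3, 25, 36, 49, 50, 59, 66, 77, 86, 98, 99, 100]

Fragment lengths:
  [0,3): 3 bp
  [3,25): 22 bp
  [25,36): 11 bp
  [36,49): 13 bp
  [49,50): 1 bp
  [50,59): 9 bp
  [59,66): 7 bp
  [66,77): 11 bp
  [77,86): 9 bp
  [86,98): 12 bp
  [98,99): 1 bp
  [99,100): 1 bp
  [100,116): 16 bp

[1,1,1,3,7,9,9,11,11,12,13,16,22]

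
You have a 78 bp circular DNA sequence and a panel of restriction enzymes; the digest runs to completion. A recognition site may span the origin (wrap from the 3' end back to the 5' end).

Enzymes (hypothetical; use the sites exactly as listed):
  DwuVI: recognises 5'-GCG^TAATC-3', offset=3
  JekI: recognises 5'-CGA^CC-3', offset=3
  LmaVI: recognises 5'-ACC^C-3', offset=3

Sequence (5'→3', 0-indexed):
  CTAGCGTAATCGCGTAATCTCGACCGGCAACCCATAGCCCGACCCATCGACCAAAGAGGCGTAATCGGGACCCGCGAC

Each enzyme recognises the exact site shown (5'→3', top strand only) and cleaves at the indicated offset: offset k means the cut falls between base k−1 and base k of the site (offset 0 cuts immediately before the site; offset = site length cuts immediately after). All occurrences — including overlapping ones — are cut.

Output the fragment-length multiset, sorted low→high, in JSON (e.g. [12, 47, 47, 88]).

[2,5,6,7,8,9,9,10,11,11]

Scan for sites:
  DwuVI (GCGTAATC, off=3): starts [3, 11, 58] → cuts [6, 14, 61]
  JekI (CGACC, off=3): starts [20, 39, 47, 74] → cuts [23, 42, 50, 77]
  LmaVI (ACCC, off=3): starts [29, 41, 69] → cuts [32, 44, 72]

Pooled cuts: [6, 14, 23, 32, 42, 44, 50, 61, 72, 77]

Fragments:
  6→14: 8 bp
  14→23: 9 bp
  23→32: 9 bp
  32→42: 10 bp
  42→44: 2 bp
  44→50: 6 bp
  50→61: 11 bp
  61→72: 11 bp
  72→77: 5 bp
  77→6 (wrap): 78-77+6 = 7 bp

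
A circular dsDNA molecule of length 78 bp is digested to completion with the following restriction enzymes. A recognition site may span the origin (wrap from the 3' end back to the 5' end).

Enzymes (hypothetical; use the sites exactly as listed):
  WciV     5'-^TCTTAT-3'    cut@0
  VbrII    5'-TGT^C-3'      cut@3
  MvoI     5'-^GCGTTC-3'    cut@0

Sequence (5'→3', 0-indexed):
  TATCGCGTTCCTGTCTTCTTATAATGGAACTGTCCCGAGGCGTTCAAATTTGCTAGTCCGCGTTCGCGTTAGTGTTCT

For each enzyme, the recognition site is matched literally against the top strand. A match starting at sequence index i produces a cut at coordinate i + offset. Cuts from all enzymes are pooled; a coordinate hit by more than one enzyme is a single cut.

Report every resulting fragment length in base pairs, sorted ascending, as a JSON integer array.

[2,6,7,10,16,17,20]

Site scan:
  WciV (TCTTAT, off=0): starts [16, 75] → cuts [16, 75]
  VbrII (TGTC, off=3): starts [11, 30] → cuts [14, 33]
  MvoI (GCGTTC, off=0): starts [4, 39, 59] → cuts [4, 39, 59]

Pooled cuts: [4, 14, 16, 33, 39, 59, 75]

Fragment lengths:
  4→14: 10 bp
  14→16: 2 bp
  16→33: 17 bp
  33→39: 6 bp
  39→59: 20 bp
  59→75: 16 bp
  75→4 (wrap): 78-75+4 = 7 bp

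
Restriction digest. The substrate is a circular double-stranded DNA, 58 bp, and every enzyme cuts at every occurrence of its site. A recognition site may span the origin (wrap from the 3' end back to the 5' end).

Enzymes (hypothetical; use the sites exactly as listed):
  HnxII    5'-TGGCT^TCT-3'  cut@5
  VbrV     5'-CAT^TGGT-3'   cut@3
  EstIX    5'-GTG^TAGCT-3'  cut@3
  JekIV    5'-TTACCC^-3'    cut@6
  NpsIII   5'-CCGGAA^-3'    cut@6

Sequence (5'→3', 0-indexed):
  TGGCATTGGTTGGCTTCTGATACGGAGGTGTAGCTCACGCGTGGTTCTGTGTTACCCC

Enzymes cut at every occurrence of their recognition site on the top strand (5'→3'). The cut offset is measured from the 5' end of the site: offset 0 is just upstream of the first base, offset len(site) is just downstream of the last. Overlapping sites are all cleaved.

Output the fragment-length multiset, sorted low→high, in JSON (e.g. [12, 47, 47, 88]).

Per-enzyme occurrences:
  HnxII (TGGCTTCT, off=5): starts [10] → cuts [15]
  VbrV (CATTGGT, off=3): starts [3] → cuts [6]
  EstIX (GTGTAGCT, off=3): starts [27] → cuts [30]
  JekIV (TTACCC, off=6): starts [51] → cuts [57]
  NpsIII (CCGGAA, off=6): no sites

All cut coordinates (distinct, sorted): [6, 15, 30, 57]

Fragment lengths:
  6→15: 9 bp
  15→30: 15 bp
  30→57: 27 bp
  57→6 (wrap): 58-57+6 = 7 bp

[7,9,15,27]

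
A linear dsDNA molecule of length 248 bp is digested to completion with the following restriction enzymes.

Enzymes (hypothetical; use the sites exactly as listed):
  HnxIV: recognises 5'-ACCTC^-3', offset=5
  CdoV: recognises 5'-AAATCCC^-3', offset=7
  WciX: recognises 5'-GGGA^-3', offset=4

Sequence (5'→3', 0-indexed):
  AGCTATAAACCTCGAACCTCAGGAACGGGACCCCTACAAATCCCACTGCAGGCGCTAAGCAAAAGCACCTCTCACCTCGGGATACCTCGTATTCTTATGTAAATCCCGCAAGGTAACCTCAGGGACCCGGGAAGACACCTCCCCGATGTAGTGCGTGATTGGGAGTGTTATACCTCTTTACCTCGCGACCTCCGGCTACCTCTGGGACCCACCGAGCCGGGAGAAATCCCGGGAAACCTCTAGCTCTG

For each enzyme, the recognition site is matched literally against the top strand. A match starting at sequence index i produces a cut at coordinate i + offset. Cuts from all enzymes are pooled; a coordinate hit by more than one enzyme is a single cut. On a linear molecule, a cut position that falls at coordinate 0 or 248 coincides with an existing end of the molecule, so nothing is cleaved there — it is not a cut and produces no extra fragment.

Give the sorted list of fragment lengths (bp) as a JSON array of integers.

Scan for sites:
  HnxIV (ACCTC, off=5): starts [8, 15, 66, 73, 83, 115, 136, 171, 179, 187, 197, 235] → cuts [13, 20, 71, 78, 88, 120, 141, 176, 184, 192, 202, 240]
  CdoV (AAATCCC, off=7): starts [37, 100, 223] → cuts [44, 107, 230]
  WciX (GGGA, off=4): starts [26, 78, 121, 128, 160, 203, 218, 230] → cuts [30, 82, 125, 132, 164, 207, 222, 234]

All cut coordinates (distinct, sorted): [13, 20, 30, 44, 71, 78, 82, 88, 107, 120, 125, 132, 141, 164, 176, 184, 192, 202, 207, 222, 230, 234, 240]

Fragment lengths:
  [0,13): 13 bp
  [13,20): 7 bp
  [20,30): 10 bp
  [30,44): 14 bp
  [44,71): 27 bp
  [71,78): 7 bp
  [78,82): 4 bp
  [82,88): 6 bp
  [88,107): 19 bp
  [107,120): 13 bp
  [120,125): 5 bp
  [125,132): 7 bp
  [132,141): 9 bp
  [141,164): 23 bp
  [164,176): 12 bp
  [176,184): 8 bp
  [184,192): 8 bp
  [192,202): 10 bp
  [202,207): 5 bp
  [207,222): 15 bp
  [222,230): 8 bp
  [230,234): 4 bp
  [234,240): 6 bp
  [240,248): 8 bp

[4,4,5,5,6,6,7,7,7,8,8,8,8,9,10,10,12,13,13,14,15,19,23,27]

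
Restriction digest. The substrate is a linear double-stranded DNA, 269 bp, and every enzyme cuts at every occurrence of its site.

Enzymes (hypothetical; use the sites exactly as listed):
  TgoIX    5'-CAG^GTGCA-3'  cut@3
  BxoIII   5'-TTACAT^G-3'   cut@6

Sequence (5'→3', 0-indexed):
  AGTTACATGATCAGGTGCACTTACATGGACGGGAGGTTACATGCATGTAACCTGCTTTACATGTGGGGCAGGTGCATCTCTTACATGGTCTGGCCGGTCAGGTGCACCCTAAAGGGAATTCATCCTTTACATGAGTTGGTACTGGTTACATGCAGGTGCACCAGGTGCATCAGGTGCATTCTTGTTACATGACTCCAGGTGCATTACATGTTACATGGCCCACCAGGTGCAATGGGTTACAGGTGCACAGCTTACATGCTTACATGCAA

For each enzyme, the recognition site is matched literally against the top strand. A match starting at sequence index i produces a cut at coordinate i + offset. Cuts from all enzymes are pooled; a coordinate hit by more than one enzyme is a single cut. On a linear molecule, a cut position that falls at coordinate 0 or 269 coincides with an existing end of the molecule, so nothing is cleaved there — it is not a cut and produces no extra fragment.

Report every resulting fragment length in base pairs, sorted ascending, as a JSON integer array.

Scan for sites:
  TgoIX (CAGGTGCA, off=3): starts [11, 68, 98, 152, 161, 170, 195, 223, 239] → cuts [14, 71, 101, 155, 164, 173, 198, 226, 242]
  BxoIII (TTACATG, off=6): starts [2, 20, 36, 56, 80, 126, 145, 184, 203, 210, 251, 259] → cuts [8, 26, 42, 62, 86, 132, 151, 190, 209, 216, 257, 265]

Pooled cuts: [8, 14, 26, 42, 62, 71, 86, 101, 132, 151, 155, 164, 173, 190, 198, 209, 216, 226, 242, 257, 265]

Fragments:
  [0,8): 8 bp
  [8,14): 6 bp
  [14,26): 12 bp
  [26,42): 16 bp
  [42,62): 20 bp
  [62,71): 9 bp
  [71,86): 15 bp
  [86,101): 15 bp
  [101,132): 31 bp
  [132,151): 19 bp
  [151,155): 4 bp
  [155,164): 9 bp
  [164,173): 9 bp
  [173,190): 17 bp
  [190,198): 8 bp
  [198,209): 11 bp
  [209,216): 7 bp
  [216,226): 10 bp
  [226,242): 16 bp
  [242,257): 15 bp
  [257,265): 8 bp
  [265,269): 4 bp

[4,4,6,7,8,8,8,9,9,9,10,11,12,15,15,15,16,16,17,19,20,31]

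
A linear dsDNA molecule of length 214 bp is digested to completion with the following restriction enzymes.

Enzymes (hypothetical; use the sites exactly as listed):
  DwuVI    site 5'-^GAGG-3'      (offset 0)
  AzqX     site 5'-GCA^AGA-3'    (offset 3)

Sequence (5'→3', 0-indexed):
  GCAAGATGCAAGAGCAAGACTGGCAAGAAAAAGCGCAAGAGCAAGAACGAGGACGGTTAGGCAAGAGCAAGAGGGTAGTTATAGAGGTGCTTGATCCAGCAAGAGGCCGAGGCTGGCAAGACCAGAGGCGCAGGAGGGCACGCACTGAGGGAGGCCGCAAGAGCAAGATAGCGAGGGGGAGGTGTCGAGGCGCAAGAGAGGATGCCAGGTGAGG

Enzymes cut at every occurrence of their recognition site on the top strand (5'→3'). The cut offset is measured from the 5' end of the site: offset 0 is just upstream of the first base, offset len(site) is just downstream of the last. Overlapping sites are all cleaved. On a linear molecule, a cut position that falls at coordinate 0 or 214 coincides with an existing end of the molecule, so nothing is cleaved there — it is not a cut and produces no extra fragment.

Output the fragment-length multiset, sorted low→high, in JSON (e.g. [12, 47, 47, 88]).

Scan for sites:
  DwuVI GAGG/0: at [48, 70, 83, 102, 108, 124, 133, 146, 150, 172, 178, 186, 197, 210] ⇒ [48, 70, 83, 102, 108, 124, 133, 146, 150, 172, 178, 186, 197, 210]
  AzqX GCAAGA/3: at [0, 7, 13, 22, 34, 40, 60, 66, 98, 115, 156, 162, 191] ⇒ [3, 10, 16, 25, 37, 43, 63, 69, 101, 118, 159, 165, 194]

Pooled cuts: [3, 10, 16, 25, 37, 43, 48, 63, 69, 70, 83, 101, 102, 108, 118, 124, 133, 146, 150, 159, 165, 172, 178, 186, 194, 197, 210]

Fragments:
  [0,3): 3 bp
  [3,10): 7 bp
  [10,16): 6 bp
  [16,25): 9 bp
  [25,37): 12 bp
  [37,43): 6 bp
  [43,48): 5 bp
  [48,63): 15 bp
  [63,69): 6 bp
  [69,70): 1 bp
  [70,83): 13 bp
  [83,101): 18 bp
  [101,102): 1 bp
  [102,108): 6 bp
  [108,118): 10 bp
  [118,124): 6 bp
  [124,133): 9 bp
  [133,146): 13 bp
  [146,150): 4 bp
  [150,159): 9 bp
  [159,165): 6 bp
  [165,172): 7 bp
  [172,178): 6 bp
  [178,186): 8 bp
  [186,194): 8 bp
  [194,197): 3 bp
  [197,210): 13 bp
  [210,214): 4 bp

[1,1,3,3,4,4,5,6,6,6,6,6,6,6,7,7,8,8,9,9,9,10,12,13,13,13,15,18]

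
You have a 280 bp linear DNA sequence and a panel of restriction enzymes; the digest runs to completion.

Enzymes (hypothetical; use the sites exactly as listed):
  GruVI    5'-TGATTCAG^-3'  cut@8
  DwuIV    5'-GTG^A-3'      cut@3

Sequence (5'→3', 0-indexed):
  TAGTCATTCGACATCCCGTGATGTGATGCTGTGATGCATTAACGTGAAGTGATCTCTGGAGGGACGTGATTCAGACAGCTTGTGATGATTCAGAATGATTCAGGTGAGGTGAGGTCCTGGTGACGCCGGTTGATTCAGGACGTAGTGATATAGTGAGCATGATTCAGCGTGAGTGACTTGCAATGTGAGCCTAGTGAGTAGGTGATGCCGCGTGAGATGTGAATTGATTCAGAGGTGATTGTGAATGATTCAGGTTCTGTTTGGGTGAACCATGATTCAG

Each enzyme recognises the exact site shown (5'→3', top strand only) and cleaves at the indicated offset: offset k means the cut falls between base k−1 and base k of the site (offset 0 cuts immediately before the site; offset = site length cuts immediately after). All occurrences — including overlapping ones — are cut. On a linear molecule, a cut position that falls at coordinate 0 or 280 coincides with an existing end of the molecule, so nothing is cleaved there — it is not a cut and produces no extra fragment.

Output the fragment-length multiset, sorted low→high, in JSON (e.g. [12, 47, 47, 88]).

[3,4,4,5,5,5,5,6,6,7,8,8,8,9,9,9,10,10,10,10,11,11,12,12,13,13,14,16,17,20]

Per-enzyme occurrences:
  GruVI TGATTCAG/8: at [66, 85, 95, 130, 159, 224, 245, 272] ⇒ [74, 93, 103, 138, 167, 232, 253] (position 280 is a terminus of the linear molecule — no cut)
  DwuIV GTGA/3: at [17, 22, 30, 43, 48, 65, 81, 103, 108, 119, 144, 152, 168, 172, 184, 193, 201, 211, 218, 234, 240, 264] ⇒ [20, 25, 33, 46, 51, 68, 84, 106, 111, 122, 147, 155, 171, 175, 187, 196, 204, 214, 221, 237, 243, 267]

All cut coordinates (distinct, sorted): [20, 25, 33, 46, 51, 68, 74, 84, 93, 103, 106, 111, 122, 138, 147, 155, 167, 171, 175, 187, 196, 204, 214, 221, 232, 237, 243, 253, 267]

Fragments:
  [0,20): 20 bp
  [20,25): 5 bp
  [25,33): 8 bp
  [33,46): 13 bp
  [46,51): 5 bp
  [51,68): 17 bp
  [68,74): 6 bp
  [74,84): 10 bp
  [84,93): 9 bp
  [93,103): 10 bp
  [103,106): 3 bp
  [106,111): 5 bp
  [111,122): 11 bp
  [122,138): 16 bp
  [138,147): 9 bp
  [147,155): 8 bp
  [155,167): 12 bp
  [167,171): 4 bp
  [171,175): 4 bp
  [175,187): 12 bp
  [187,196): 9 bp
  [196,204): 8 bp
  [204,214): 10 bp
  [214,221): 7 bp
  [221,232): 11 bp
  [232,237): 5 bp
  [237,243): 6 bp
  [243,253): 10 bp
  [253,267): 14 bp
  [267,280): 13 bp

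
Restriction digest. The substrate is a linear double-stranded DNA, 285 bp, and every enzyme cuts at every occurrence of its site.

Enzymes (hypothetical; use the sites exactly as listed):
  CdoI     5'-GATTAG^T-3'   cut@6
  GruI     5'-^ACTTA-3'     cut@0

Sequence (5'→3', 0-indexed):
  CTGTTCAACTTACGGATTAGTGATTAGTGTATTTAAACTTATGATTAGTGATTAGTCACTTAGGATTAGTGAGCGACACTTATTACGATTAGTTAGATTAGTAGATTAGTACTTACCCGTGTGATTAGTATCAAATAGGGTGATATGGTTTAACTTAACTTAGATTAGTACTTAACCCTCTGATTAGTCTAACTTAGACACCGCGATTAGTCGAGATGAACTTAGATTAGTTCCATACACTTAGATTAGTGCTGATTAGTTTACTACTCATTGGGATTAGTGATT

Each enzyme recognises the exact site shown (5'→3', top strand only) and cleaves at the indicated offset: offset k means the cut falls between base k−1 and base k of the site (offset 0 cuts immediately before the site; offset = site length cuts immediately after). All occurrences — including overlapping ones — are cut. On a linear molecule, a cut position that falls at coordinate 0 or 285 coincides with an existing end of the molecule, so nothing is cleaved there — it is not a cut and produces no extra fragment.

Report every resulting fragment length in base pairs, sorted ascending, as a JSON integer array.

Site scan:
  CdoI GATTAGT/6: at [14, 21, 42, 49, 63, 86, 95, 103, 122, 162, 181, 204, 224, 243, 253, 274] ⇒ [20, 27, 48, 55, 69, 92, 101, 109, 128, 168, 187, 210, 230, 249, 259, 280]
  GruI ACTTA/0: at [7, 36, 57, 77, 110, 152, 157, 169, 191, 219, 238] ⇒ [7, 36, 57, 77, 110, 152, 157, 169, 191, 219, 238]

All cut coordinates (distinct, sorted): [7, 20, 27, 36, 48, 55, 57, 69, 77, 92, 101, 109, 110, 128, 152, 157, 168, 169, 187, 191, 210, 219, 230, 238, 249, 259, 280]

Fragment lengths:
  [0,7): 7 bp
  [7,20): 13 bp
  [20,27): 7 bp
  [27,36): 9 bp
  [36,48): 12 bp
  [48,55): 7 bp
  [55,57): 2 bp
  [57,69): 12 bp
  [69,77): 8 bp
  [77,92): 15 bp
  [92,101): 9 bp
  [101,109): 8 bp
  [109,110): 1 bp
  [110,128): 18 bp
  [128,152): 24 bp
  [152,157): 5 bp
  [157,168): 11 bp
  [168,169): 1 bp
  [169,187): 18 bp
  [187,191): 4 bp
  [191,210): 19 bp
  [210,219): 9 bp
  [219,230): 11 bp
  [230,238): 8 bp
  [238,249): 11 bp
  [249,259): 10 bp
  [259,280): 21 bp
  [280,285): 5 bp

[1,1,2,4,5,5,7,7,7,8,8,8,9,9,9,10,11,11,11,12,12,13,15,18,18,19,21,24]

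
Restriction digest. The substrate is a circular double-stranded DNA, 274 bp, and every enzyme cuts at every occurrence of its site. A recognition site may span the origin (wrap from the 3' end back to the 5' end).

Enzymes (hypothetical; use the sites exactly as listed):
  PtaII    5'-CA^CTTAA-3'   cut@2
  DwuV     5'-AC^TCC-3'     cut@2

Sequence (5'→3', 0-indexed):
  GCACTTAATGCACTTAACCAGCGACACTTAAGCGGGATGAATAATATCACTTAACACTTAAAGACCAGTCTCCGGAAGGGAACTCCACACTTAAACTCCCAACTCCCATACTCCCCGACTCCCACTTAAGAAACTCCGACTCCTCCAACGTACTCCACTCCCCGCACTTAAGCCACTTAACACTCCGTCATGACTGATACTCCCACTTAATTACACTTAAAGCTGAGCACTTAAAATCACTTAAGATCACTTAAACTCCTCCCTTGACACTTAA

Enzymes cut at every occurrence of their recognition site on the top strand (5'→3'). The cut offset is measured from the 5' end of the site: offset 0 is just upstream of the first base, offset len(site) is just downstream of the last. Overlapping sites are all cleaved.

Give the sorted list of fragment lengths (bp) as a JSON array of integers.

[5,5,5,6,6,7,7,7,7,8,8,8,8,8,9,9,10,10,10,10,13,13,14,14,17,23,27]

Site scan:
  PtaII CACTTAA/2: at [1, 10, 24, 47, 54, 87, 122, 164, 173, 203, 213, 227, 237, 247, 267] ⇒ [3, 12, 26, 49, 56, 89, 124, 166, 175, 205, 215, 229, 239, 249, 269]
  DwuV ACTCC/2: at [81, 94, 101, 109, 117, 132, 138, 151, 156, 181, 198, 254] ⇒ [83, 96, 103, 111, 119, 134, 140, 153, 158, 183, 200, 256]

All cut coordinates (distinct, sorted): [3, 12, 26, 49, 56, 83, 89, 96, 103, 111, 119, 124, 134, 140, 153, 158, 166, 175, 183, 200, 205, 215, 229, 239, 249, 256, 269]

Fragment lengths:
  3→12: 9 bp
  12→26: 14 bp
  26→49: 23 bp
  49→56: 7 bp
  56→83: 27 bp
  83→89: 6 bp
  89→96: 7 bp
  96→103: 7 bp
  103→111: 8 bp
  111→119: 8 bp
  119→124: 5 bp
  124→134: 10 bp
  134→140: 6 bp
  140→153: 13 bp
  153→158: 5 bp
  158→166: 8 bp
  166→175: 9 bp
  175→183: 8 bp
  183→200: 17 bp
  200→205: 5 bp
  205→215: 10 bp
  215→229: 14 bp
  229→239: 10 bp
  239→249: 10 bp
  249→256: 7 bp
  256→269: 13 bp
  269→3 (wrap): 274-269+3 = 8 bp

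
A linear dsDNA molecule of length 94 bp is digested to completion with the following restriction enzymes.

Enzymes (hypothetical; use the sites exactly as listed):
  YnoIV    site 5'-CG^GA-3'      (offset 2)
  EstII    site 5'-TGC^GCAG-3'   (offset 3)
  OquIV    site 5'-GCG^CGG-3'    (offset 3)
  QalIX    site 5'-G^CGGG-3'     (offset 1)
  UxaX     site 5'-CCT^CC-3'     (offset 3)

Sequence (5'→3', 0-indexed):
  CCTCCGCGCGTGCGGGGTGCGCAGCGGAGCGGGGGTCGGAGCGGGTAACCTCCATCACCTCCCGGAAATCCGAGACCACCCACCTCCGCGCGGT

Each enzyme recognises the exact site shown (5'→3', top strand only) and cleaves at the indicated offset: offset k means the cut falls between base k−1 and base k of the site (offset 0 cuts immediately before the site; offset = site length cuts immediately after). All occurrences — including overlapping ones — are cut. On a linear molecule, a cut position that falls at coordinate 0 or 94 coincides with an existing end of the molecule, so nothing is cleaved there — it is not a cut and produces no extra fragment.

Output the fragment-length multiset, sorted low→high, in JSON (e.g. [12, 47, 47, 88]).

[3,3,3,4,4,5,6,8,9,9,9,10,21]

Per-enzyme occurrences:
  YnoIV (CGGA, off=2): starts [24, 36, 62] → cuts [26, 38, 64]
  EstII (TGCGCAG, off=3): starts [17] → cuts [20]
  OquIV (GCGCGG, off=3): starts [87] → cuts [90]
  QalIX (GCGGG, off=1): starts [11, 28, 40] → cuts [12, 29, 41]
  UxaX (CCTCC, off=3): starts [0, 48, 57, 82] → cuts [3, 51, 60, 85]

All cut coordinates (distinct, sorted): [3, 12, 20, 26, 29, 38, 41, 51, 60, 64, 85, 90]

Fragment lengths:
  [0,3): 3 bp
  [3,12): 9 bp
  [12,20): 8 bp
  [20,26): 6 bp
  [26,29): 3 bp
  [29,38): 9 bp
  [38,41): 3 bp
  [41,51): 10 bp
  [51,60): 9 bp
  [60,64): 4 bp
  [64,85): 21 bp
  [85,90): 5 bp
  [90,94): 4 bp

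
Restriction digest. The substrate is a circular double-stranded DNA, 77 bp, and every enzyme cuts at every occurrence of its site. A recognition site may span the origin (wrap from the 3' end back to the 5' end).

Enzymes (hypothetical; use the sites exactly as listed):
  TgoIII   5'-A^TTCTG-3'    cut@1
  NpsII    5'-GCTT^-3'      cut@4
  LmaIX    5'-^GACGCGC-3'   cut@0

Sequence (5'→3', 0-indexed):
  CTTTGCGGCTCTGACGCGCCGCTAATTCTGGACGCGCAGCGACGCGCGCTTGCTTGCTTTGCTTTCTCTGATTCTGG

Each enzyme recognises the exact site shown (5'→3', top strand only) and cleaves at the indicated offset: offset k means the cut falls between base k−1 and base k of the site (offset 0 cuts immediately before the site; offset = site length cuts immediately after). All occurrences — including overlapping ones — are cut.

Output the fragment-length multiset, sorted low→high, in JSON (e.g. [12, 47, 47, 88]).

[4,4,5,5,7,9,9,10,11,13]

Scan for sites:
  TgoIII (ATTCTG, off=1): starts [24, 70] → cuts [25, 71]
  NpsII (GCTT, off=4): starts [47, 51, 55, 60, 76] → cuts [3, 51, 55, 59, 64]
  LmaIX (GACGCGC, off=0): starts [12, 30, 40] → cuts [12, 30, 40]

All cut coordinates (distinct, sorted): [3, 12, 25, 30, 40, 51, 55, 59, 64, 71]

Fragments:
  3→12: 9 bp
  12→25: 13 bp
  25→30: 5 bp
  30→40: 10 bp
  40→51: 11 bp
  51→55: 4 bp
  55→59: 4 bp
  59→64: 5 bp
  64→71: 7 bp
  71→3 (wrap): 77-71+3 = 9 bp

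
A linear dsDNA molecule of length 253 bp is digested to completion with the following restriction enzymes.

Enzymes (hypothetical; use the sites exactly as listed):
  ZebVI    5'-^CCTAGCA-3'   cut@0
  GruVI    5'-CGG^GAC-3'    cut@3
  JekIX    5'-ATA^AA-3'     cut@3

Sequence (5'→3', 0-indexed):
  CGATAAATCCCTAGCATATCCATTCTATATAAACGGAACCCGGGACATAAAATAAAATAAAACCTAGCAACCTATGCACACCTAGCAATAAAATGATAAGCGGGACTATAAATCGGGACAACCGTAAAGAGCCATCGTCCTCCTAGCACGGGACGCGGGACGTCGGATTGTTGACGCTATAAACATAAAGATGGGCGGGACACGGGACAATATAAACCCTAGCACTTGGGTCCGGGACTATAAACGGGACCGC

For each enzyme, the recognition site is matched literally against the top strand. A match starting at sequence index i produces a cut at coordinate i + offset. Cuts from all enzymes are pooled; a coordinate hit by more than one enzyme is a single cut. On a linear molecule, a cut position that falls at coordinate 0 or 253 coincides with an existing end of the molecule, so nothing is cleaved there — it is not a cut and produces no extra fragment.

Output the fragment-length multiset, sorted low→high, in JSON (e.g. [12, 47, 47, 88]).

[3,3,4,5,5,5,5,6,6,6,6,7,7,7,7,9,10,10,11,12,13,18,18,22,23,25]

Scan for sites:
  ZebVI CCTAGCA/0: at [9, 62, 80, 141, 217] ⇒ [9, 62, 80, 141, 217]
  GruVI CGGGAC/3: at [40, 100, 113, 148, 155, 195, 202, 232, 244] ⇒ [43, 103, 116, 151, 158, 198, 205, 235, 247]
  JekIX ATAAA/3: at [2, 28, 46, 51, 56, 87, 107, 178, 184, 211, 239] ⇒ [5, 31, 49, 54, 59, 90, 110, 181, 187, 214, 242]

All cut coordinates (distinct, sorted): [5, 9, 31, 43, 49, 54, 59, 62, 80, 90, 103, 110, 116, 141, 151, 158, 181, 187, 198, 205, 214, 217, 235, 242, 247]

Fragments:
  [0,5): 5 bp
  [5,9): 4 bp
  [9,31): 22 bp
  [31,43): 12 bp
  [43,49): 6 bp
  [49,54): 5 bp
  [54,59): 5 bp
  [59,62): 3 bp
  [62,80): 18 bp
  [80,90): 10 bp
  [90,103): 13 bp
  [103,110): 7 bp
  [110,116): 6 bp
  [116,141): 25 bp
  [141,151): 10 bp
  [151,158): 7 bp
  [158,181): 23 bp
  [181,187): 6 bp
  [187,198): 11 bp
  [198,205): 7 bp
  [205,214): 9 bp
  [214,217): 3 bp
  [217,235): 18 bp
  [235,242): 7 bp
  [242,247): 5 bp
  [247,253): 6 bp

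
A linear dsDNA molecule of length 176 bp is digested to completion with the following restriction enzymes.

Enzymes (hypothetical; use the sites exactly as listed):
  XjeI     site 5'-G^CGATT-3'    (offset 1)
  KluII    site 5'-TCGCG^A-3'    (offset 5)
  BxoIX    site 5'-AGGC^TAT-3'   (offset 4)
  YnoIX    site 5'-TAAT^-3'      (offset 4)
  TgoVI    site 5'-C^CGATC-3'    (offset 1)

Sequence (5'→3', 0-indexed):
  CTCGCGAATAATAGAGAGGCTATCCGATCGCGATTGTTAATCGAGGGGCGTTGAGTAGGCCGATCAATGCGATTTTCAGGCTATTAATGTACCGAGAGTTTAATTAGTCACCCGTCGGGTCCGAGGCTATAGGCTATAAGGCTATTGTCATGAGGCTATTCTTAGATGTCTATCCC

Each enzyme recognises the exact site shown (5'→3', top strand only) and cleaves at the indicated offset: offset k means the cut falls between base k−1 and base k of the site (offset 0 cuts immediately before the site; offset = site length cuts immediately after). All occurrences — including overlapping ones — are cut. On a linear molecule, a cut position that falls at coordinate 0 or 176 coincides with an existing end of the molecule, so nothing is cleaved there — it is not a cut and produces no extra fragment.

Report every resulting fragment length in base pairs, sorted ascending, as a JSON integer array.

[2,4,6,6,6,7,7,8,8,9,9,12,14,16,19,20,23]

Scan for sites:
  XjeI GCGATT/1: at [29, 68] ⇒ [30, 69]
  KluII TCGCGA/5: at [1, 27] ⇒ [6, 32]
  BxoIX AGGCTAT/4: at [16, 77, 123, 130, 138, 152] ⇒ [20, 81, 127, 134, 142, 156]
  YnoIX TAAT/4: at [8, 37, 84, 100] ⇒ [12, 41, 88, 104]
  TgoVI CCGATC/1: at [23, 59] ⇒ [24, 60]

Pooled cuts: [6, 12, 20, 24, 30, 32, 41, 60, 69, 81, 88, 104, 127, 134, 142, 156]

Fragment lengths:
  [0,6): 6 bp
  [6,12): 6 bp
  [12,20): 8 bp
  [20,24): 4 bp
  [24,30): 6 bp
  [30,32): 2 bp
  [32,41): 9 bp
  [41,60): 19 bp
  [60,69): 9 bp
  [69,81): 12 bp
  [81,88): 7 bp
  [88,104): 16 bp
  [104,127): 23 bp
  [127,134): 7 bp
  [134,142): 8 bp
  [142,156): 14 bp
  [156,176): 20 bp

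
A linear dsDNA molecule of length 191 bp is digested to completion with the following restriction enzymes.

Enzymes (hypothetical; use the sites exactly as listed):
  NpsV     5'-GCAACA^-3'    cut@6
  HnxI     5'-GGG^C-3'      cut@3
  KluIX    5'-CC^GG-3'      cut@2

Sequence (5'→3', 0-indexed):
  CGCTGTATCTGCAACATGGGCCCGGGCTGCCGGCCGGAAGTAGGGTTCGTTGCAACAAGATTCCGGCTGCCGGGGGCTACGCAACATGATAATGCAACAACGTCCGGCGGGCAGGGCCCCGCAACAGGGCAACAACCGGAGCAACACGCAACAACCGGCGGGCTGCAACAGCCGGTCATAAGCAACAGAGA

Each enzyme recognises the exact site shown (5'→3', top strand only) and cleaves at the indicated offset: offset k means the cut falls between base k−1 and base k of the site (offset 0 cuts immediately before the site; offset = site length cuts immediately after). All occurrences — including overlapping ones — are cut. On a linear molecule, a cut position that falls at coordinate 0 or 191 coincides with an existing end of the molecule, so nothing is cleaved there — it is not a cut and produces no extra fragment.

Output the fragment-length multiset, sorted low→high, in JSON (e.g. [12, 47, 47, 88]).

[3,3,3,3,3,3,4,4,4,5,5,5,5,6,6,6,7,7,7,8,9,10,10,13,14,16,22]

Site scan:
  NpsV GCAACA/6: at [10, 51, 80, 93, 120, 128, 140, 147, 164, 181] ⇒ [16, 57, 86, 99, 126, 134, 146, 153, 170, 187]
  HnxI GGGC/3: at [17, 23, 73, 108, 113, 126, 159] ⇒ [20, 26, 76, 111, 116, 129, 162]
  KluIX CCGG/2: at [21, 29, 33, 62, 69, 103, 135, 154, 171] ⇒ [23, 31, 35, 64, 71, 105, 137, 156, 173]

Pooled cuts: [16, 20, 23, 26, 31, 35, 57, 64, 71, 76, 86, 99, 105, 111, 116, 126, 129, 134, 137, 146, 153, 156, 162, 170, 173, 187]

Fragment lengths:
  [0,16): 16 bp
  [16,20): 4 bp
  [20,23): 3 bp
  [23,26): 3 bp
  [26,31): 5 bp
  [31,35): 4 bp
  [35,57): 22 bp
  [57,64): 7 bp
  [64,71): 7 bp
  [71,76): 5 bp
  [76,86): 10 bp
  [86,99): 13 bp
  [99,105): 6 bp
  [105,111): 6 bp
  [111,116): 5 bp
  [116,126): 10 bp
  [126,129): 3 bp
  [129,134): 5 bp
  [134,137): 3 bp
  [137,146): 9 bp
  [146,153): 7 bp
  [153,156): 3 bp
  [156,162): 6 bp
  [162,170): 8 bp
  [170,173): 3 bp
  [173,187): 14 bp
  [187,191): 4 bp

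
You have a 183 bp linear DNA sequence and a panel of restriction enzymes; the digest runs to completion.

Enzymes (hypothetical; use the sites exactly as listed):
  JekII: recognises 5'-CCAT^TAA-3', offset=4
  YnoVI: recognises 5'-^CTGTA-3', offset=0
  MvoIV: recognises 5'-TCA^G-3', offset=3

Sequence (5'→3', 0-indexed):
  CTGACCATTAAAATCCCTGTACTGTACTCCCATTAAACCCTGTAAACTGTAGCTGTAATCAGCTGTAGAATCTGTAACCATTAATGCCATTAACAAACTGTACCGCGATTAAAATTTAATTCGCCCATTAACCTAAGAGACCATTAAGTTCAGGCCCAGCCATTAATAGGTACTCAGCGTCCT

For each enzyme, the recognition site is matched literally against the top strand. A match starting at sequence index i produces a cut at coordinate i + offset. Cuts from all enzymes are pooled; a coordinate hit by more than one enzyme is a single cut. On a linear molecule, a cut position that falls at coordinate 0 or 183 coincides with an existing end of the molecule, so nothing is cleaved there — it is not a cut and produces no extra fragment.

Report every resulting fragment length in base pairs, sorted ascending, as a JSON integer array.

[1,5,6,6,7,7,7,8,8,8,9,9,9,10,11,12,13,16,31]

Scan for sites:
  JekII (CCATTAA, off=4): starts [4, 29, 77, 86, 124, 140, 159] → cuts [8, 33, 81, 90, 128, 144, 163]
  YnoVI (CTGTA, off=0): starts [16, 21, 39, 46, 52, 62, 71, 97] → cuts [16, 21, 39, 46, 52, 62, 71, 97]
  MvoIV (TCAG, off=3): starts [58, 149, 173] → cuts [61, 152, 176]

All cut coordinates (distinct, sorted): [8, 16, 21, 33, 39, 46, 52, 61, 62, 71, 81, 90, 97, 128, 144, 152, 163, 176]

Fragments:
  [0,8): 8 bp
  [8,16): 8 bp
  [16,21): 5 bp
  [21,33): 12 bp
  [33,39): 6 bp
  [39,46): 7 bp
  [46,52): 6 bp
  [52,61): 9 bp
  [61,62): 1 bp
  [62,71): 9 bp
  [71,81): 10 bp
  [81,90): 9 bp
  [90,97): 7 bp
  [97,128): 31 bp
  [128,144): 16 bp
  [144,152): 8 bp
  [152,163): 11 bp
  [163,176): 13 bp
  [176,183): 7 bp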